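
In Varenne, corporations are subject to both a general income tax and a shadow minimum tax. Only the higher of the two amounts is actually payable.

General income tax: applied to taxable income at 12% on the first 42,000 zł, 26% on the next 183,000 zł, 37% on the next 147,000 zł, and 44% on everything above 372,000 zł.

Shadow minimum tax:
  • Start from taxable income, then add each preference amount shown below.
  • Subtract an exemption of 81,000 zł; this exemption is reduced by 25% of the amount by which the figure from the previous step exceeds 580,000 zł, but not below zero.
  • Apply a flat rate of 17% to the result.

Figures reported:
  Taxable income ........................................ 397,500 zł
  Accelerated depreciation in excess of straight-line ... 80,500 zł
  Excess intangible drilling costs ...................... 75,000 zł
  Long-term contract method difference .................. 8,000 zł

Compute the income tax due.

118,230 zł

Shadow minimum tax:
  Adjusted income: 397,500 zł + 80,500 zł + 75,000 zł + 8,000 zł = 561,000 zł
  Exemption: 561,000 zł ≤ 580,000 zł, so full 81,000 zł applies
  Base: 561,000 zł − 81,000 zł = 480,000 zł
  480,000 zł × 17% = 81,600 zł

General income tax:
  42,000 zł × 12% = 5,040 zł
  183,000 zł × 26% = 47,580 zł
  147,000 zł × 37% = 54,390 zł
  25,500 zł × 44% = 11,220 zł
  → 118,230 zł

118,230 zł > 81,600 zł, so the general income tax governs.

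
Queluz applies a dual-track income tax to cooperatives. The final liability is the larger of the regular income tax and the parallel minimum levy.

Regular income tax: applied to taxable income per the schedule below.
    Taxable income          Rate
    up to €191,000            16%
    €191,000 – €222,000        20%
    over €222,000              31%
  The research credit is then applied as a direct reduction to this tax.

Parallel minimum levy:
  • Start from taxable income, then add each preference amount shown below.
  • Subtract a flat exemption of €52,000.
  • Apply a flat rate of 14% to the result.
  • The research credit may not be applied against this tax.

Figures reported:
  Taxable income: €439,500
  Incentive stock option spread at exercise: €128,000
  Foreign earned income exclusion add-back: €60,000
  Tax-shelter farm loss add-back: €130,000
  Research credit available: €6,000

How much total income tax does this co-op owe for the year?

€98,770

Regular income tax:
  €191,000 × 16% = €30,560
  €31,000 × 20% = €6,200
  €217,500 × 31% = €67,425
  → €104,185
  Less research credit €6,000 → €98,185

Parallel minimum levy:
  Adjusted income: €439,500 + €128,000 + €60,000 + €130,000 = €757,500
  Less exemption €52,000 → base €705,500
  €705,500 × 14% = €98,770

€98,770 > €98,185, so the parallel minimum levy is the binding amount.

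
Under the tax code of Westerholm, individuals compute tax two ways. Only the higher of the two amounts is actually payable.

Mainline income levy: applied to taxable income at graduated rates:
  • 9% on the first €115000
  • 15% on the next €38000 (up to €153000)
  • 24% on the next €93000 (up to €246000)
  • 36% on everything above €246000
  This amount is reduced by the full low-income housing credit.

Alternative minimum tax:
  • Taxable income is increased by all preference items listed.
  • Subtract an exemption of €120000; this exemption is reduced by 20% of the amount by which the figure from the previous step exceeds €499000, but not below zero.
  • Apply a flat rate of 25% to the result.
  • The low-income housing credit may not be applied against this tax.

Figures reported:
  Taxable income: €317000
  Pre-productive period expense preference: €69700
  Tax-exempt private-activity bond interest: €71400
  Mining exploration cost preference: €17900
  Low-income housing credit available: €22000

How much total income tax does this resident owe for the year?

€89000

Mainline income levy:
  €115000 × 9% = €10350
  €38000 × 15% = €5700
  €93000 × 24% = €22320
  €71000 × 36% = €25560
  → €63930
  Less low-income housing credit €22000 → €41930

Alternative minimum tax:
  Adjusted income: €317000 + €69700 + €71400 + €17900 = €476000
  Exemption: €476000 ≤ €499000, so full €120000 applies
  Base: €476000 − €120000 = €356000
  €356000 × 25% = €89000

€89000 > €41930, so the alternative minimum tax is the binding amount.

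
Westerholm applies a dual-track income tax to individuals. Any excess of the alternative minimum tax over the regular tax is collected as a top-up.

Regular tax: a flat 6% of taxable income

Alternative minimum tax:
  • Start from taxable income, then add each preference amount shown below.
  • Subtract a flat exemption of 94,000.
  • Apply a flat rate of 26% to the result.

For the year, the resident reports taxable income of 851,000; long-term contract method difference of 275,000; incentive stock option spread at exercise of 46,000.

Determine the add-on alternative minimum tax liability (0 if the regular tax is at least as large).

Alternative minimum tax:
  Adjusted income: 851,000 + 275,000 + 46,000 = 1,172,000
  Less exemption 94,000 → base 1,078,000
  1,078,000 × 26% = 280,280

Regular tax:
  851,000 × 6% = 51,060

Excess of alternative minimum tax over regular tax: 280,280 − 51,060 = 229,220.

229,220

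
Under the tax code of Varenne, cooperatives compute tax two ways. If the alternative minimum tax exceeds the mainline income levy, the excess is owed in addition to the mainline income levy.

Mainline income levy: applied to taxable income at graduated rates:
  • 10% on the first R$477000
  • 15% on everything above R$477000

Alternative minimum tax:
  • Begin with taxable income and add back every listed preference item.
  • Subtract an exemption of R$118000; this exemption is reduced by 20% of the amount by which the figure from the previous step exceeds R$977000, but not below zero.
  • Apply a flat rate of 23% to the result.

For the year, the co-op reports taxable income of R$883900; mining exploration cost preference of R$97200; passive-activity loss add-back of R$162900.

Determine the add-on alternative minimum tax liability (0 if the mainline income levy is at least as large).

R$134927

Alternative minimum tax:
  Adjusted income: R$883900 + R$97200 + R$162900 = R$1144000
  Exemption: R$118000 − 20% × (R$1144000 − R$977000) = R$118000 − R$33400 = R$84600
  Base: R$1144000 − R$84600 = R$1059400
  R$1059400 × 23% = R$243662

Mainline income levy:
  R$477000 × 10% = R$47700
  R$406900 × 15% = R$61035
  → R$108735

Excess of alternative minimum tax over mainline income levy: R$243662 − R$108735 = R$134927.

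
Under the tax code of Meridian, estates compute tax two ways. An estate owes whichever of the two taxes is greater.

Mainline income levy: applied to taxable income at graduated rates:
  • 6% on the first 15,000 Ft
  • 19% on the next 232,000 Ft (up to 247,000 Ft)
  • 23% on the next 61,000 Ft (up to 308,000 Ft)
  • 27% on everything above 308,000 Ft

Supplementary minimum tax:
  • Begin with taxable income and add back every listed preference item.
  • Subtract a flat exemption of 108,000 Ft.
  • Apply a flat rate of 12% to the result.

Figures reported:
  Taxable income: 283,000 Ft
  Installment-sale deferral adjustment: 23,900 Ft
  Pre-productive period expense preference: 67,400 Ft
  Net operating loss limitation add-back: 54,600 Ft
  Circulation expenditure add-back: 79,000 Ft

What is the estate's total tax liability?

53,260 Ft

Supplementary minimum tax:
  Adjusted income: 283,000 Ft + 23,900 Ft + 67,400 Ft + 54,600 Ft + 79,000 Ft = 507,900 Ft
  Less exemption 108,000 Ft → base 399,900 Ft
  399,900 Ft × 12% = 47,988 Ft

Mainline income levy:
  15,000 Ft × 6% = 900 Ft
  232,000 Ft × 19% = 44,080 Ft
  36,000 Ft × 23% = 8,280 Ft
  → 53,260 Ft

53,260 Ft > 47,988 Ft, so the mainline income levy governs.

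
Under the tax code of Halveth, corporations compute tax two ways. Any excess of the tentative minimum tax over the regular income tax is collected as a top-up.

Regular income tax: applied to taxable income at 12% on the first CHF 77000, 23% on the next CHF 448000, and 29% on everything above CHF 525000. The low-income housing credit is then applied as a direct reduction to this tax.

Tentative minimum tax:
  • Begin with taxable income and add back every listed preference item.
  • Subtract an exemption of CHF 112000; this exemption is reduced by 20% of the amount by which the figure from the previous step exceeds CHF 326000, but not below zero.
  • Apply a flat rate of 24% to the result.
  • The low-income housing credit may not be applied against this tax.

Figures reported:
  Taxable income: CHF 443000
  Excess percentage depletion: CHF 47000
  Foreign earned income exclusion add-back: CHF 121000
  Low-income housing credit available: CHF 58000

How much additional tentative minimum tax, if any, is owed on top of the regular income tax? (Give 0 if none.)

CHF 98020

Regular income tax:
  CHF 77000 × 12% = CHF 9240
  CHF 366000 × 23% = CHF 84180
  → CHF 93420
  Less low-income housing credit CHF 58000 → CHF 35420

Tentative minimum tax:
  Adjusted income: CHF 443000 + CHF 47000 + CHF 121000 = CHF 611000
  Exemption: CHF 112000 − 20% × (CHF 611000 − CHF 326000) = CHF 112000 − CHF 57000 = CHF 55000
  Base: CHF 611000 − CHF 55000 = CHF 556000
  CHF 556000 × 24% = CHF 133440

Excess of tentative minimum tax over regular income tax: CHF 133440 − CHF 35420 = CHF 98020.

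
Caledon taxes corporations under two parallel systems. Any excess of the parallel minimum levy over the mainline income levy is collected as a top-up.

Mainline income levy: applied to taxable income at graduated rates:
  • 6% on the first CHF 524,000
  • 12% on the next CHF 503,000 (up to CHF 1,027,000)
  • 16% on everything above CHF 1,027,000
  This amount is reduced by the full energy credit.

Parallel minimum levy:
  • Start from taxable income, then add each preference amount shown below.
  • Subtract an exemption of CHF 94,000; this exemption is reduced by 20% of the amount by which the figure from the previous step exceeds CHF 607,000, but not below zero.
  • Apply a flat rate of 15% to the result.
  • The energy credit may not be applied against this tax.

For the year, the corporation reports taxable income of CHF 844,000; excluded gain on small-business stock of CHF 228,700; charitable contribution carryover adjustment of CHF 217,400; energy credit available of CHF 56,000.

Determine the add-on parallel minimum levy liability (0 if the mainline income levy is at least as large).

Mainline income levy:
  CHF 524,000 × 6% = CHF 31,440
  CHF 320,000 × 12% = CHF 38,400
  → CHF 69,840
  Less energy credit CHF 56,000 → CHF 13,840

Parallel minimum levy:
  Adjusted income: CHF 844,000 + CHF 228,700 + CHF 217,400 = CHF 1,290,100
  Exemption: 20% × (CHF 1,290,100 − CHF 607,000) = CHF 136,620 ≥ CHF 94,000, so the exemption is fully phased out
  Base: CHF 1,290,100 − CHF 0 = CHF 1,290,100
  CHF 1,290,100 × 15% = CHF 193,515

Excess of parallel minimum levy over mainline income levy: CHF 193,515 − CHF 13,840 = CHF 179,675.

CHF 179,675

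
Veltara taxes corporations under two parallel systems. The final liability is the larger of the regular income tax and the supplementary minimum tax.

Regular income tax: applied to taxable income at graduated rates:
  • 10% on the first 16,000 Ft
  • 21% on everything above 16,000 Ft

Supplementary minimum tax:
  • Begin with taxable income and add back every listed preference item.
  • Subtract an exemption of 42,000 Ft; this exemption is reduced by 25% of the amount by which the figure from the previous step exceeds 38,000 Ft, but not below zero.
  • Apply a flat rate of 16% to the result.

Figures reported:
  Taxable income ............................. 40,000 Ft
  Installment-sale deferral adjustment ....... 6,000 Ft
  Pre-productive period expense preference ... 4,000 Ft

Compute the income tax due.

6,640 Ft

Regular income tax:
  16,000 Ft × 10% = 1,600 Ft
  24,000 Ft × 21% = 5,040 Ft
  → 6,640 Ft

Supplementary minimum tax:
  Adjusted income: 40,000 Ft + 6,000 Ft + 4,000 Ft = 50,000 Ft
  Exemption: 42,000 Ft − 25% × (50,000 Ft − 38,000 Ft) = 42,000 Ft − 3,000 Ft = 39,000 Ft
  Base: 50,000 Ft − 39,000 Ft = 11,000 Ft
  11,000 Ft × 16% = 1,760 Ft

6,640 Ft > 1,760 Ft, so the regular income tax governs.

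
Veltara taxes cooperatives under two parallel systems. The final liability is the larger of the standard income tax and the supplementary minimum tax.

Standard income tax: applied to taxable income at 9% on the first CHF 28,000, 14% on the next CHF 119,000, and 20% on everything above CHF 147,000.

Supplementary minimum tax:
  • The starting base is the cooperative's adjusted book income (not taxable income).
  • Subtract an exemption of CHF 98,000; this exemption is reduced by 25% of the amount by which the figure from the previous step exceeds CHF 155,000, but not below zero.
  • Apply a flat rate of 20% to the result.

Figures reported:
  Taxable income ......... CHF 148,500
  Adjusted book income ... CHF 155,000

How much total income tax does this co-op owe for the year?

Supplementary minimum tax:
  Base (adjusted book income): CHF 155,000
  Exemption: CHF 155,000 ≤ CHF 155,000, so full CHF 98,000 applies
  Base: CHF 155,000 − CHF 98,000 = CHF 57,000
  CHF 57,000 × 20% = CHF 11,400

Standard income tax:
  CHF 28,000 × 9% = CHF 2,520
  CHF 119,000 × 14% = CHF 16,660
  CHF 1,500 × 20% = CHF 300
  → CHF 19,480

CHF 19,480 > CHF 11,400, so the standard income tax governs.

CHF 19,480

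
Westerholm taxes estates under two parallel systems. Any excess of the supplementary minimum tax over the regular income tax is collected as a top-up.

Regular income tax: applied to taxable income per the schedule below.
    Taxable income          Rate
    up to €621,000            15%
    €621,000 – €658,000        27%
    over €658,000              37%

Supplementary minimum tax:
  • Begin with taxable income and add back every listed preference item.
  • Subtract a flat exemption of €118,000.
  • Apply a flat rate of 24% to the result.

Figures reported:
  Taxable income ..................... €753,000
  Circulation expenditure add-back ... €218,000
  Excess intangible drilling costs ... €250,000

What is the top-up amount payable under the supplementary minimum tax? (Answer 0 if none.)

€126,430

Regular income tax:
  €621,000 × 15% = €93,150
  €37,000 × 27% = €9,990
  €95,000 × 37% = €35,150
  → €138,290

Supplementary minimum tax:
  Adjusted income: €753,000 + €218,000 + €250,000 = €1,221,000
  Less exemption €118,000 → base €1,103,000
  €1,103,000 × 24% = €264,720

Excess of supplementary minimum tax over regular income tax: €264,720 − €138,290 = €126,430.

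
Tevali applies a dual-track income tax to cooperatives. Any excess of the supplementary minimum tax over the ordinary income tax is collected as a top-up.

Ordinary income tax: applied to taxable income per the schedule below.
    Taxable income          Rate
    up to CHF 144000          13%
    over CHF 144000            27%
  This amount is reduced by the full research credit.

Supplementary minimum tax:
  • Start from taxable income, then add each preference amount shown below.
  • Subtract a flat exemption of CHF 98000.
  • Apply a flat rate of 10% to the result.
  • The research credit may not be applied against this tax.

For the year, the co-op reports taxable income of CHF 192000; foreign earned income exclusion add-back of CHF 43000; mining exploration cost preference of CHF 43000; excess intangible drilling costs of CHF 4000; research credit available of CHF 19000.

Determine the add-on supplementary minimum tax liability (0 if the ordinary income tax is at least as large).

Supplementary minimum tax:
  Adjusted income: CHF 192000 + CHF 43000 + CHF 43000 + CHF 4000 = CHF 282000
  Less exemption CHF 98000 → base CHF 184000
  CHF 184000 × 10% = CHF 18400

Ordinary income tax:
  CHF 144000 × 13% = CHF 18720
  CHF 48000 × 27% = CHF 12960
  → CHF 31680
  Less research credit CHF 19000 → CHF 12680

Excess of supplementary minimum tax over ordinary income tax: CHF 18400 − CHF 12680 = CHF 5720.

CHF 5720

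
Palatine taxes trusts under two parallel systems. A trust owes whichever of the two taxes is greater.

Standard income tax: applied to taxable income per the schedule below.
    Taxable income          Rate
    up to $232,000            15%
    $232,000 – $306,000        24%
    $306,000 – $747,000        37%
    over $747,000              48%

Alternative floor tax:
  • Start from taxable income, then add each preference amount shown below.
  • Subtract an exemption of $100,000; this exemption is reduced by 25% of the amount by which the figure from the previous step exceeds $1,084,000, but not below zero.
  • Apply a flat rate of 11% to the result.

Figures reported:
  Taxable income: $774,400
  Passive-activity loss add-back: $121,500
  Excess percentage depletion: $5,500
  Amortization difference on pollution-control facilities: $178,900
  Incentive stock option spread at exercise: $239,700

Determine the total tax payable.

Alternative floor tax:
  Adjusted income: $774,400 + $121,500 + $5,500 + $178,900 + $239,700 = $1,320,000
  Exemption: $100,000 − 25% × ($1,320,000 − $1,084,000) = $100,000 − $59,000 = $41,000
  Base: $1,320,000 − $41,000 = $1,279,000
  $1,279,000 × 11% = $140,690

Standard income tax:
  $232,000 × 15% = $34,800
  $74,000 × 24% = $17,760
  $441,000 × 37% = $163,170
  $27,400 × 48% = $13,152
  → $228,882

$228,882 > $140,690, so the standard income tax governs.

$228,882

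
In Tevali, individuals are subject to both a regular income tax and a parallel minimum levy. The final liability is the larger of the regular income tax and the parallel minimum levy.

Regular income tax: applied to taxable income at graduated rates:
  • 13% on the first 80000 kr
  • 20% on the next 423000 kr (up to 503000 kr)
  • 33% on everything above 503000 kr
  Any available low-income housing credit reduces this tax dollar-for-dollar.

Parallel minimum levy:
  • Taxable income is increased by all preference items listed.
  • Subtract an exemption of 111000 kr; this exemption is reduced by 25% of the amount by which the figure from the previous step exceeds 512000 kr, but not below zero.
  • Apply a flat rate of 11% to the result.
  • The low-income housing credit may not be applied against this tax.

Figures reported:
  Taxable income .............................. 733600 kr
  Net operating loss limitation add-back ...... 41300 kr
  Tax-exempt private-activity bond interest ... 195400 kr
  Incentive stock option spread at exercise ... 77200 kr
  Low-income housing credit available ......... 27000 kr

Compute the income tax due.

Parallel minimum levy:
  Adjusted income: 733600 kr + 41300 kr + 195400 kr + 77200 kr = 1047500 kr
  Exemption: 25% × (1047500 kr − 512000 kr) = 133875 kr ≥ 111000 kr, so the exemption is fully phased out
  Base: 1047500 kr − 0 kr = 1047500 kr
  1047500 kr × 11% = 115225 kr

Regular income tax:
  80000 kr × 13% = 10400 kr
  423000 kr × 20% = 84600 kr
  230600 kr × 33% = 76098 kr
  → 171098 kr
  Less low-income housing credit 27000 kr → 144098 kr

144098 kr > 115225 kr, so the regular income tax governs.

144098 kr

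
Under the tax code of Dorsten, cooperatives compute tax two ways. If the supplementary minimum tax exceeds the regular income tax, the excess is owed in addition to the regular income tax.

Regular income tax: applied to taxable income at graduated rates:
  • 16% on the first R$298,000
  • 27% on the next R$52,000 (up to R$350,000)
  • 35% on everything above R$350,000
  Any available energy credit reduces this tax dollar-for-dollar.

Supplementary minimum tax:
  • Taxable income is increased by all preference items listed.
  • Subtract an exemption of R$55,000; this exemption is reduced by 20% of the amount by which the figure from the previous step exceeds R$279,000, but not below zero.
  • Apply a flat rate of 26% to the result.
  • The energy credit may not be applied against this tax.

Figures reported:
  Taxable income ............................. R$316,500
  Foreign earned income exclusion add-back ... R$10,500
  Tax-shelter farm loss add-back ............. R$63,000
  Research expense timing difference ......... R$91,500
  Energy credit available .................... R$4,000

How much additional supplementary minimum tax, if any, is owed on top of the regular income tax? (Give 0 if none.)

R$72,745

Supplementary minimum tax:
  Adjusted income: R$316,500 + R$10,500 + R$63,000 + R$91,500 = R$481,500
  Exemption: R$55,000 − 20% × (R$481,500 − R$279,000) = R$55,000 − R$40,500 = R$14,500
  Base: R$481,500 − R$14,500 = R$467,000
  R$467,000 × 26% = R$121,420

Regular income tax:
  R$298,000 × 16% = R$47,680
  R$18,500 × 27% = R$4,995
  → R$52,675
  Less energy credit R$4,000 → R$48,675

Excess of supplementary minimum tax over regular income tax: R$121,420 − R$48,675 = R$72,745.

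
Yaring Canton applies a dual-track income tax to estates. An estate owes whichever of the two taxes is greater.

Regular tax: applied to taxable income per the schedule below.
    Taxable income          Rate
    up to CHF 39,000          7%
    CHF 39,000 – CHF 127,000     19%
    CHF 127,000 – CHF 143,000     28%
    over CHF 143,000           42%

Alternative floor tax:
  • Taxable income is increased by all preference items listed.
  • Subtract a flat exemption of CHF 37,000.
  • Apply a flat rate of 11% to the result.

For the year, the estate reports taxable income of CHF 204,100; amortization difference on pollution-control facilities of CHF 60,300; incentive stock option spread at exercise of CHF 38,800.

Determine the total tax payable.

Regular tax:
  CHF 39,000 × 7% = CHF 2,730
  CHF 88,000 × 19% = CHF 16,720
  CHF 16,000 × 28% = CHF 4,480
  CHF 61,100 × 42% = CHF 25,662
  → CHF 49,592

Alternative floor tax:
  Adjusted income: CHF 204,100 + CHF 60,300 + CHF 38,800 = CHF 303,200
  Less exemption CHF 37,000 → base CHF 266,200
  CHF 266,200 × 11% = CHF 29,282

CHF 49,592 > CHF 29,282, so the regular tax governs.

CHF 49,592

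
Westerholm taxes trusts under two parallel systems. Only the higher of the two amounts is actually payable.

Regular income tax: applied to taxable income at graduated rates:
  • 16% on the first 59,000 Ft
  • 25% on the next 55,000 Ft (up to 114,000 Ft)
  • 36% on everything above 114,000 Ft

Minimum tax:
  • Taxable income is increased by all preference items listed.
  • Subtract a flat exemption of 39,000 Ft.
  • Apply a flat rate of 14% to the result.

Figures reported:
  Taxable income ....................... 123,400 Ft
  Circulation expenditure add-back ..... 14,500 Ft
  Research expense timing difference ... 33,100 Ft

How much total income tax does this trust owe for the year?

26,574 Ft

Regular income tax:
  59,000 Ft × 16% = 9,440 Ft
  55,000 Ft × 25% = 13,750 Ft
  9,400 Ft × 36% = 3,384 Ft
  → 26,574 Ft

Minimum tax:
  Adjusted income: 123,400 Ft + 14,500 Ft + 33,100 Ft = 171,000 Ft
  Less exemption 39,000 Ft → base 132,000 Ft
  132,000 Ft × 14% = 18,480 Ft

26,574 Ft > 18,480 Ft, so the regular income tax governs.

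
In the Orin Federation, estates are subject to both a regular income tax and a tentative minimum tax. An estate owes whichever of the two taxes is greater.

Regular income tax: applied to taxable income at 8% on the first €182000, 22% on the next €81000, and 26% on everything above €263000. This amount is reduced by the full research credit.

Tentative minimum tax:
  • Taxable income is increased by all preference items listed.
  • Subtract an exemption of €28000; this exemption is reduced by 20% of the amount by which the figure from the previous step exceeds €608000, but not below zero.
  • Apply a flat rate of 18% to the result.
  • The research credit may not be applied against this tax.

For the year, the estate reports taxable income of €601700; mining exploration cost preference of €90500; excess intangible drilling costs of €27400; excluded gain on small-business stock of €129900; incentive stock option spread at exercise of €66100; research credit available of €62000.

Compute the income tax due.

€164808

Tentative minimum tax:
  Adjusted income: €601700 + €90500 + €27400 + €129900 + €66100 = €915600
  Exemption: 20% × (€915600 − €608000) = €61520 ≥ €28000, so the exemption is fully phased out
  Base: €915600 − €0 = €915600
  €915600 × 18% = €164808

Regular income tax:
  €182000 × 8% = €14560
  €81000 × 22% = €17820
  €338700 × 26% = €88062
  → €120442
  Less research credit €62000 → €58442

€164808 > €58442, so the tentative minimum tax is the binding amount.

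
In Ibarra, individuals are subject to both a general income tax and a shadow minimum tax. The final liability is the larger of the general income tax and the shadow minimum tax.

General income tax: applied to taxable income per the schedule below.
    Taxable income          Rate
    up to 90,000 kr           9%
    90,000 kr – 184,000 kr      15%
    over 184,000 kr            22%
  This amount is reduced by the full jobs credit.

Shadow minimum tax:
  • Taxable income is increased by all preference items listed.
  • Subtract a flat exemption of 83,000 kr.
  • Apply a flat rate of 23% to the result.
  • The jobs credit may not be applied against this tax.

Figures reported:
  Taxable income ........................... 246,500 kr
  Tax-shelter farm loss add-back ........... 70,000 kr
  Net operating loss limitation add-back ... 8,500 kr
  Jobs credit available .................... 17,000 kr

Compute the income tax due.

General income tax:
  90,000 kr × 9% = 8,100 kr
  94,000 kr × 15% = 14,100 kr
  62,500 kr × 22% = 13,750 kr
  → 35,950 kr
  Less jobs credit 17,000 kr → 18,950 kr

Shadow minimum tax:
  Adjusted income: 246,500 kr + 70,000 kr + 8,500 kr = 325,000 kr
  Less exemption 83,000 kr → base 242,000 kr
  242,000 kr × 23% = 55,660 kr

55,660 kr > 18,950 kr, so the shadow minimum tax is the binding amount.

55,660 kr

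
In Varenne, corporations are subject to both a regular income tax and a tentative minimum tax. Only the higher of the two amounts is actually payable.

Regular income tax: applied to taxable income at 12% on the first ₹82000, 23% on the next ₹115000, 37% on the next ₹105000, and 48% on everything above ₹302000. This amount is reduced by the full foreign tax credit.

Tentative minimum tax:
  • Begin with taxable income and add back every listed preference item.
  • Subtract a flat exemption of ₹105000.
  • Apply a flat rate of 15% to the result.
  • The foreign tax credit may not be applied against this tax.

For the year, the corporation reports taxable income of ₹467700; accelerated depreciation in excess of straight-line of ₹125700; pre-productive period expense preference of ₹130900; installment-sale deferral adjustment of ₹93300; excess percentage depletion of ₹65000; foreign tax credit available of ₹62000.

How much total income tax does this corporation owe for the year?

Regular income tax:
  ₹82000 × 12% = ₹9840
  ₹115000 × 23% = ₹26450
  ₹105000 × 37% = ₹38850
  ₹165700 × 48% = ₹79536
  → ₹154676
  Less foreign tax credit ₹62000 → ₹92676

Tentative minimum tax:
  Adjusted income: ₹467700 + ₹125700 + ₹130900 + ₹93300 + ₹65000 = ₹882600
  Less exemption ₹105000 → base ₹777600
  ₹777600 × 15% = ₹116640

₹116640 > ₹92676, so the tentative minimum tax is the binding amount.

₹116640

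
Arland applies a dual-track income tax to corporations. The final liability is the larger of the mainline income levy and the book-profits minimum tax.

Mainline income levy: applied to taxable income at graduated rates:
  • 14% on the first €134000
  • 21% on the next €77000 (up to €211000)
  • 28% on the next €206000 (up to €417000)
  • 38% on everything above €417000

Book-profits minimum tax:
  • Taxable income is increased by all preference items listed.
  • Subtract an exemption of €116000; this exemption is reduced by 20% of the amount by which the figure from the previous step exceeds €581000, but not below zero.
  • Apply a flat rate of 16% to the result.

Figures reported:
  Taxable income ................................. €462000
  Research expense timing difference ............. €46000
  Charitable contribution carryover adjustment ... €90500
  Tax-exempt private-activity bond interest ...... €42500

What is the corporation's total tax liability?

Book-profits minimum tax:
  Adjusted income: €462000 + €46000 + €90500 + €42500 = €641000
  Exemption: €116000 − 20% × (€641000 − €581000) = €116000 − €12000 = €104000
  Base: €641000 − €104000 = €537000
  €537000 × 16% = €85920

Mainline income levy:
  €134000 × 14% = €18760
  €77000 × 21% = €16170
  €206000 × 28% = €57680
  €45000 × 38% = €17100
  → €109710

€109710 > €85920, so the mainline income levy governs.

€109710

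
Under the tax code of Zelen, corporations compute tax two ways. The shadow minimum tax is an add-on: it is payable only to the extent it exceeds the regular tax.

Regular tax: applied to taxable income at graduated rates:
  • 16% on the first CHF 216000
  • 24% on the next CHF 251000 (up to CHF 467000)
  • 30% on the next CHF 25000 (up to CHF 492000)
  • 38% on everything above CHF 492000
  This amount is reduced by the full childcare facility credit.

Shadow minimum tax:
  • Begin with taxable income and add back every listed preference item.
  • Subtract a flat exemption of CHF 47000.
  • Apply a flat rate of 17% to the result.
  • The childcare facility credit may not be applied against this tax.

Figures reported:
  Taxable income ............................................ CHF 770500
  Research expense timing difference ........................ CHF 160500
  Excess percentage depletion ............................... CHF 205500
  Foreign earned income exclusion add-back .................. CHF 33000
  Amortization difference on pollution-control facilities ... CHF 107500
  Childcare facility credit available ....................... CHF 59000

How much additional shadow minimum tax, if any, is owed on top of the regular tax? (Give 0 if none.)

CHF 59970

Regular tax:
  CHF 216000 × 16% = CHF 34560
  CHF 251000 × 24% = CHF 60240
  CHF 25000 × 30% = CHF 7500
  CHF 278500 × 38% = CHF 105830
  → CHF 208130
  Less childcare facility credit CHF 59000 → CHF 149130

Shadow minimum tax:
  Adjusted income: CHF 770500 + CHF 160500 + CHF 205500 + CHF 33000 + CHF 107500 = CHF 1277000
  Less exemption CHF 47000 → base CHF 1230000
  CHF 1230000 × 17% = CHF 209100

Excess of shadow minimum tax over regular tax: CHF 209100 − CHF 149130 = CHF 59970.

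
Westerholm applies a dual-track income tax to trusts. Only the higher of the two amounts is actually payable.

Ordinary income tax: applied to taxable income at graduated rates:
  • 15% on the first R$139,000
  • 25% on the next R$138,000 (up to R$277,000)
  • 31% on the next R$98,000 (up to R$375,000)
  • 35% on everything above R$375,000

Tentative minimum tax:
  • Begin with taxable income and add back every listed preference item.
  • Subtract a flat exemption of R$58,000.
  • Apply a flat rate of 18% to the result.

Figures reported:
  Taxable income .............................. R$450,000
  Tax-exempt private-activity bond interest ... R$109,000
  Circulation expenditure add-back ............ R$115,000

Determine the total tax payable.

R$111,980

Tentative minimum tax:
  Adjusted income: R$450,000 + R$109,000 + R$115,000 = R$674,000
  Less exemption R$58,000 → base R$616,000
  R$616,000 × 18% = R$110,880

Ordinary income tax:
  R$139,000 × 15% = R$20,850
  R$138,000 × 25% = R$34,500
  R$98,000 × 31% = R$30,380
  R$75,000 × 35% = R$26,250
  → R$111,980

R$111,980 > R$110,880, so the ordinary income tax governs.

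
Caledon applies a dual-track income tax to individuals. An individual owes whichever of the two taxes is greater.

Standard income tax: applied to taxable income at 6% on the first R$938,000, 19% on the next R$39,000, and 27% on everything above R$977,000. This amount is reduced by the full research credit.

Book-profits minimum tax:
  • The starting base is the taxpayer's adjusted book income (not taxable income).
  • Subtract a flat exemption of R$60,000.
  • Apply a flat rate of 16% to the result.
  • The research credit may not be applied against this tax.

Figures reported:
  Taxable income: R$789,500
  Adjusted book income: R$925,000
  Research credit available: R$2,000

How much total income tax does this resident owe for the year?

Standard income tax:
  R$789,500 × 6% = R$47,370
  Less research credit R$2,000 → R$45,370

Book-profits minimum tax:
  Base (adjusted book income): R$925,000
  Less exemption R$60,000 → base R$865,000
  R$865,000 × 16% = R$138,400

R$138,400 > R$45,370, so the book-profits minimum tax is the binding amount.

R$138,400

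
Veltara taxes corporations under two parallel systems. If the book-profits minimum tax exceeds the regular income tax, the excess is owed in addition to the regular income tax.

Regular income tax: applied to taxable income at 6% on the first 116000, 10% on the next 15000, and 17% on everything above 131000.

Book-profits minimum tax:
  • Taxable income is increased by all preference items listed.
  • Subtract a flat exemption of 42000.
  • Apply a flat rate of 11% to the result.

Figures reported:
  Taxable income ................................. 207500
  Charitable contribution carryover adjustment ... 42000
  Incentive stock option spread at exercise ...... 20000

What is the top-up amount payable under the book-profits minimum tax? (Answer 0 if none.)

Regular income tax:
  116000 × 6% = 6960
  15000 × 10% = 1500
  76500 × 17% = 13005
  → 21465

Book-profits minimum tax:
  Adjusted income: 207500 + 42000 + 20000 = 269500
  Less exemption 42000 → base 227500
  227500 × 11% = 25025

Excess of book-profits minimum tax over regular income tax: 25025 − 21465 = 3560.

3560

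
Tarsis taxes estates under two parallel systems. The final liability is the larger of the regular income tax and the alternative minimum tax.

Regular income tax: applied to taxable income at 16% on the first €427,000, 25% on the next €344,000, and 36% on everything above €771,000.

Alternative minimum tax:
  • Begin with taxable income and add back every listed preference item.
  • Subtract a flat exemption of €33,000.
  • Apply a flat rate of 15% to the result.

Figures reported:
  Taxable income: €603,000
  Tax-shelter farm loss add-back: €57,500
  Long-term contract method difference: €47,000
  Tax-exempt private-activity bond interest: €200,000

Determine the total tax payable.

Alternative minimum tax:
  Adjusted income: €603,000 + €57,500 + €47,000 + €200,000 = €907,500
  Less exemption €33,000 → base €874,500
  €874,500 × 15% = €131,175

Regular income tax:
  €427,000 × 16% = €68,320
  €176,000 × 25% = €44,000
  → €112,320

€131,175 > €112,320, so the alternative minimum tax is the binding amount.

€131,175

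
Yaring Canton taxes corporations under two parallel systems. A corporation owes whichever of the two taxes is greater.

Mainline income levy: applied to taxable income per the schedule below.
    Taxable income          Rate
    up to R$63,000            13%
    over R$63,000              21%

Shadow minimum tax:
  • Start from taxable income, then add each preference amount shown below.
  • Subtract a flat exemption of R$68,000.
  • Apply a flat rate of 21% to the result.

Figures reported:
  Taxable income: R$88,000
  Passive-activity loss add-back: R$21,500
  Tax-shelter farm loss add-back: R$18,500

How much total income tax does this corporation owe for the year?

R$13,440

Shadow minimum tax:
  Adjusted income: R$88,000 + R$21,500 + R$18,500 = R$128,000
  Less exemption R$68,000 → base R$60,000
  R$60,000 × 21% = R$12,600

Mainline income levy:
  R$63,000 × 13% = R$8,190
  R$25,000 × 21% = R$5,250
  → R$13,440

R$13,440 > R$12,600, so the mainline income levy governs.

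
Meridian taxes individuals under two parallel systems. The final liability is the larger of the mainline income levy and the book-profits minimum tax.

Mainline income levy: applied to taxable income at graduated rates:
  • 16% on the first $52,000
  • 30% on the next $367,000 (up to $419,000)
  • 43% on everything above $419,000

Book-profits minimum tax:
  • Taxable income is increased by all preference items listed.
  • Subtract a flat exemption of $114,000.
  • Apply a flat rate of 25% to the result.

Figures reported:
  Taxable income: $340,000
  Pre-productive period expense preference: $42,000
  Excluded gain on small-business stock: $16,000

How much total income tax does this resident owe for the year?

Book-profits minimum tax:
  Adjusted income: $340,000 + $42,000 + $16,000 = $398,000
  Less exemption $114,000 → base $284,000
  $284,000 × 25% = $71,000

Mainline income levy:
  $52,000 × 16% = $8,320
  $288,000 × 30% = $86,400
  → $94,720

$94,720 > $71,000, so the mainline income levy governs.

$94,720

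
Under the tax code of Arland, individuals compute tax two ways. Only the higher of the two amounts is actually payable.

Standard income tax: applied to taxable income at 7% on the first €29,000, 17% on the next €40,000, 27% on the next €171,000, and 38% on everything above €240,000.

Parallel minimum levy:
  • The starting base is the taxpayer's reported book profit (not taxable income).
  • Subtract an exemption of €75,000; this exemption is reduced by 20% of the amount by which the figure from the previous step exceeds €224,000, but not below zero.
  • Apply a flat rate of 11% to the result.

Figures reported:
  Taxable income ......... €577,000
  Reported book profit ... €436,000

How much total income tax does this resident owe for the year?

Parallel minimum levy:
  Base (reported book profit): €436,000
  Exemption: €75,000 − 20% × (€436,000 − €224,000) = €75,000 − €42,400 = €32,600
  Base: €436,000 − €32,600 = €403,400
  €403,400 × 11% = €44,374

Standard income tax:
  €29,000 × 7% = €2,030
  €40,000 × 17% = €6,800
  €171,000 × 27% = €46,170
  €337,000 × 38% = €128,060
  → €183,060

€183,060 > €44,374, so the standard income tax governs.

€183,060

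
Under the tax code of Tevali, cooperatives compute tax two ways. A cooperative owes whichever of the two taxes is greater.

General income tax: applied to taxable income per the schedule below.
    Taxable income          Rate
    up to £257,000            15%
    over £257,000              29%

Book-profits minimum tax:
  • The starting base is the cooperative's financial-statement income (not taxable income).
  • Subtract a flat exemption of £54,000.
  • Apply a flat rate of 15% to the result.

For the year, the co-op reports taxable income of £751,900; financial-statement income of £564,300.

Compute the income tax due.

£182,071

General income tax:
  £257,000 × 15% = £38,550
  £494,900 × 29% = £143,521
  → £182,071

Book-profits minimum tax:
  Base (financial-statement income): £564,300
  Less exemption £54,000 → base £510,300
  £510,300 × 15% = £76,545

£182,071 > £76,545, so the general income tax governs.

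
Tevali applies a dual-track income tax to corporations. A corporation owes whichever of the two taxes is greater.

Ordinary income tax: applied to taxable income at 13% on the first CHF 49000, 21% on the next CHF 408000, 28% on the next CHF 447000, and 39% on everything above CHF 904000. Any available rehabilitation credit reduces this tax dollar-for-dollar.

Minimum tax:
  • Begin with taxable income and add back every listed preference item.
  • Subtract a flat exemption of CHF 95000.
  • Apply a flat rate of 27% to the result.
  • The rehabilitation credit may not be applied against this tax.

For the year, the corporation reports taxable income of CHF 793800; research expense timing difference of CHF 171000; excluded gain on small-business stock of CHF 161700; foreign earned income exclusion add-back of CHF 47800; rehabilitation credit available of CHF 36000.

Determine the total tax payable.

Minimum tax:
  Adjusted income: CHF 793800 + CHF 171000 + CHF 161700 + CHF 47800 = CHF 1174300
  Less exemption CHF 95000 → base CHF 1079300
  CHF 1079300 × 27% = CHF 291411

Ordinary income tax:
  CHF 49000 × 13% = CHF 6370
  CHF 408000 × 21% = CHF 85680
  CHF 336800 × 28% = CHF 94304
  → CHF 186354
  Less rehabilitation credit CHF 36000 → CHF 150354

CHF 291411 > CHF 150354, so the minimum tax is the binding amount.

CHF 291411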